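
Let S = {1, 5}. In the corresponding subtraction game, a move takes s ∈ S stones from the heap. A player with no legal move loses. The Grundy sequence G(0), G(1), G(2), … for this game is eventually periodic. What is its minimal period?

G(0) = 0
G(1) = mex{0} = 1
G(2) = mex{1} = 0
G(3) = mex{0} = 1
G(4) = mex{1} = 0
G(5) = mex{0,0} = 1
G(6) = mex{1,1} = 0
G(7) = mex{0,0} = 1
G(8) = mex{1,1} = 0
G(9) = mex{0,0} = 1
G(10) = mex{1,1} = 0
G(11) = mex{0,0} = 1
G(12) = mex{1,1} = 0
G(13) = mex{0,0} = 1
G(14) = mex{1,1} = 0
G(n+2) = G(n) holds for n = 0,…,4 (a full window of length max(S) = 5), so the sequence is purely periodic with period 2.

2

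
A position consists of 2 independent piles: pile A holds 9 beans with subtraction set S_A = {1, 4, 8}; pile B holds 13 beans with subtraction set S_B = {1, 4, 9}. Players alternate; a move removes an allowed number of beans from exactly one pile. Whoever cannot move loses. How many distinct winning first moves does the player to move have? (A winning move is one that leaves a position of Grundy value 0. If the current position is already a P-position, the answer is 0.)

Pile A, S = {1, 4, 8}:
G(0) = 0
G(1) = mex{0} = 1
G(2) = mex{1} = 0
G(3) = mex{0} = 1
G(4) = mex{1,0} = 2
G(5) = mex{2,1} = 0
G(6) = mex{0,0} = 1
G(7) = mex{1,1} = 0
G(8) = mex{0,2,0} = 1
G(9) = mex{1,0,1} = 2
G_A(9) = 2.
Pile B, S = {1, 4, 9}:
G(0) = 0
G(1) = mex{0} = 1
G(2) = mex{1} = 0
G(3) = mex{0} = 1
G(4) = mex{1,0} = 2
G(5) = mex{2,1} = 0
G(6) = mex{0,0} = 1
G(7) = mex{1,1} = 0
G(8) = mex{0,2} = 1
G(9) = mex{1,0,0} = 2
G(10) = mex{2,1,1} = 0
G(11) = mex{0,0,0} = 1
G(12) = mex{1,1,1} = 0
G(13) = mex{0,2,2} = 1
G_B(13) = 1.
Combined Grundy value = 2 ⊕ 1 = 3.
A winning move leaves total XOR = 0, i.e. changes one component's Grundy value g to g ⊕ X where X is the current total.
Pile A: need g' = 2⊕3 = 1. Options: 9−1→G=1, 9−4→G=0, 9−8→G=1. Hits: 2.
Pile B: need g' = 1⊕3 = 2. Options: 13−1→G=0, 13−4→G=2, 13−9→G=2. Hits: 2.

4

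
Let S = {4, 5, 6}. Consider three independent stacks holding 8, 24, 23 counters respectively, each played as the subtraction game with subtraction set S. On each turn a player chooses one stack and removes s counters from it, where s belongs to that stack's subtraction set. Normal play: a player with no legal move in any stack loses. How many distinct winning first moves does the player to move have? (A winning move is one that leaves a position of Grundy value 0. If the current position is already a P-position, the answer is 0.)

3

All stacks use S = {4, 5, 6}:
G(0) = 0
G(1) = mex{} = 0
G(2) = mex{} = 0
G(3) = mex{} = 0
G(4) = mex{0} = 1
G(5) = mex{0,0} = 1
G(6) = mex{0,0,0} = 1
G(7) = mex{0,0,0} = 1
G(8) = mex{1,0,0} = 2
G(9) = mex{1,1,0} = 2
G(10) = mex{1,1,1} = 0
G(11) = mex{1,1,1} = 0
G(12) = mex{2,1,1} = 0
G(13) = mex{2,2,1} = 0
G(14) = mex{0,2,2} = 1
G(15) = mex{0,0,2} = 1
G(16) = mex{0,0,0} = 1
G(17) = mex{0,0,0} = 1
G(18) = mex{1,0,0} = 2
G(19) = mex{1,1,0} = 2
G(20) = mex{1,1,1} = 0
G(21) = mex{1,1,1} = 0
G(22) = mex{2,1,1} = 0
G(23) = mex{2,2,1} = 0
G(24) = mex{0,2,2} = 1
Stack A: G(8) = 2.
Stack B: G(24) = 1.
Stack C: G(23) = 0.
Combined Grundy value = 2 ⊕ 1 ⊕ 0 = 3.
A winning move leaves total XOR = 0, i.e. changes one component's Grundy value g to g ⊕ X where X is the current total.
Stack A: need g' = 2⊕3 = 1. Options: 8−4→G=1, 8−5→G=0, 8−6→G=0. Hits: 1.
Stack B: need g' = 1⊕3 = 2. Options: 24−4→G=0, 24−5→G=2, 24−6→G=2. Hits: 2.
Stack C: need g' = 0⊕3 = 3. Options: 23−4→G=2, 23−5→G=2, 23−6→G=1. Hits: 0.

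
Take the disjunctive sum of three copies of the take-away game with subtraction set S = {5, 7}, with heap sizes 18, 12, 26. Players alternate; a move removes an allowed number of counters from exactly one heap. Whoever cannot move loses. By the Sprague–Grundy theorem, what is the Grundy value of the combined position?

All heaps use S = {5, 7}:
n :  0  1  2  3  4  5  6  7  8  9 10 11 12 13 14 15 16 17 18 19 20 21 22 23 24 25 26
G :  0  0  0  0  0  1  1  1  1  1  2  2  0  0  0  0  0  1  1  1  1  1  2  2  0  0  0
Heap A: G(18) = 1.
Heap B: G(12) = 0.
Heap C: G(26) = 0.
Combined Grundy value = 1 ⊕ 0 ⊕ 0 = 1.

1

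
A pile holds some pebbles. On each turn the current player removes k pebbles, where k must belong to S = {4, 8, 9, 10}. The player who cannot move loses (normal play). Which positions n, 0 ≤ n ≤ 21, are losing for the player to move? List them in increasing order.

0, 1, 2, 3, 14, 15, 16, 17

n :  0  1  2  3  4  5  6  7  8  9 10 11 12 13 14 15 16 17 18 19 20 21
G :  0  0  0  0  1  1  1  1  2  2  2  2  3  3  0  0  0  0  1  1  1  1
P-positions are exactly the n with G(n) = 0.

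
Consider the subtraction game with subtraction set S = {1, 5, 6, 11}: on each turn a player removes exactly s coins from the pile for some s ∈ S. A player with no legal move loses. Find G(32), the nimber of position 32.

2

n :  0  1  2  3  4  5  6  7  8  9 10 11 12 13 14 15 16 17 18 19 20 21 22 23 24 25 26 27 28 29 30 31 32
G :  0  1  0  1  0  1  2  3  2  3  2  3  0  1  0  1  0  1  2  3  2  3  2  3  0  1  0  1  0  1  2  3  2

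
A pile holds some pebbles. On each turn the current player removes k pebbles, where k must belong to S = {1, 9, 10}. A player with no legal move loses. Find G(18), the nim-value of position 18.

2

G(0) = 0
G(1) = mex{0} = 1
G(2) = mex{1} = 0
G(3) = mex{0} = 1
G(4) = mex{1} = 0
G(5) = mex{0} = 1
G(6) = mex{1} = 0
G(7) = mex{0} = 1
G(8) = mex{1} = 0
G(9) = mex{0,0} = 1
G(10) = mex{1,1,0} = 2
G(11) = mex{2,0,1} = 3
G(12) = mex{3,1,0} = 2
G(13) = mex{2,0,1} = 3
G(14) = mex{3,1,0} = 2
G(15) = mex{2,0,1} = 3
G(16) = mex{3,1,0} = 2
G(17) = mex{2,0,1} = 3
G(18) = mex{3,1,0} = 2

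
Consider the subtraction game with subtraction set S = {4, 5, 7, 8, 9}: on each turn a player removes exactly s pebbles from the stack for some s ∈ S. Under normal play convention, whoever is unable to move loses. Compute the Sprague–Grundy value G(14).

n :  0  1  2  3  4  5  6  7  8  9 10 11 12 13 14
G :  0  0  0  0  1  1  1  1  2  2  2  2  3  0  0

0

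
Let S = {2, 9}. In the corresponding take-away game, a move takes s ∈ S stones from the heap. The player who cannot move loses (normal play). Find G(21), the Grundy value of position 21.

1

n :  0  1  2  3  4  5  6  7  8  9 10 11 12 13 14 15 16 17 18 19 20 21
G :  0  0  1  1  0  0  1  1  0  2  1  0  0  1  1  0  0  1  1  0  2  1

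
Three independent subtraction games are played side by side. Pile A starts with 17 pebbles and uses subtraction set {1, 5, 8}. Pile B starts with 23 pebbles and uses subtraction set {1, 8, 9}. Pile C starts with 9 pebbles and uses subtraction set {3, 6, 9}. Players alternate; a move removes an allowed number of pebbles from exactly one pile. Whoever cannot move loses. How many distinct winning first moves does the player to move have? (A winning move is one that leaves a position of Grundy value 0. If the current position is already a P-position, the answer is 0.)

Pile A, S = {1, 5, 8}:
G(0) = 0
G(1) = mex{0} = 1
G(2) = mex{1} = 0
G(3) = mex{0} = 1
G(4) = mex{1} = 0
G(5) = mex{0,0} = 1
G(6) = mex{1,1} = 0
G(7) = mex{0,0} = 1
G(8) = mex{1,1,0} = 2
G(9) = mex{2,0,1} = 3
G(10) = mex{3,1,0} = 2
G(11) = mex{2,0,1} = 3
G(12) = mex{3,1,0} = 2
G(13) = mex{2,2,1} = 0
G(14) = mex{0,3,0} = 1
G(15) = mex{1,2,1} = 0
G(16) = mex{0,3,2} = 1
G(17) = mex{1,2,3} = 0
G_A(17) = 0.
Pile B, S = {1, 8, 9}:
G(0) = 0
G(1) = mex{0} = 1
G(2) = mex{1} = 0
G(3) = mex{0} = 1
G(4) = mex{1} = 0
G(5) = mex{0} = 1
G(6) = mex{1} = 0
G(7) = mex{0} = 1
G(8) = mex{1,0} = 2
G(9) = mex{2,1,0} = 3
G(10) = mex{3,0,1} = 2
G(11) = mex{2,1,0} = 3
G(12) = mex{3,0,1} = 2
G(13) = mex{2,1,0} = 3
G(14) = mex{3,0,1} = 2
G(15) = mex{2,1,0} = 3
G(16) = mex{3,2,1} = 0
G(17) = mex{0,3,2} = 1
G(18) = mex{1,2,3} = 0
G(19) = mex{0,3,2} = 1
G(20) = mex{1,2,3} = 0
G(21) = mex{0,3,2} = 1
G(22) = mex{1,2,3} = 0
G(23) = mex{0,3,2} = 1
G_B(23) = 1.
Pile C, S = {3, 6, 9}:
n : 0 1 2 3 4 5 6 7 8 9
G : 0 0 0 1 1 1 2 2 2 3
G_C(9) = 3.
Combined Grundy value = 0 ⊕ 1 ⊕ 3 = 2.
A winning move leaves total XOR = 0, i.e. changes one component's Grundy value g to g ⊕ X where X is the current total.
Pile A: need g' = 0⊕2 = 2. Options: 17−1→G=1, 17−5→G=2, 17−8→G=3. Hits: 1.
Pile B: need g' = 1⊕2 = 3. Options: 23−1→G=0, 23−8→G=3, 23−9→G=2. Hits: 1.
Pile C: need g' = 3⊕2 = 1. Options: 9−3→G=2, 9−6→G=1, 9−9→G=0. Hits: 1.

3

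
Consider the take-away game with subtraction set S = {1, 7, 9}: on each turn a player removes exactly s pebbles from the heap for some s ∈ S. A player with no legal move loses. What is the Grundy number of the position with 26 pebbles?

0

G(0) = 0
G(1) = mex{0} = 1
G(2) = mex{1} = 0
G(3) = mex{0} = 1
G(4) = mex{1} = 0
G(5) = mex{0} = 1
G(6) = mex{1} = 0
G(7) = mex{0,0} = 1
G(8) = mex{1,1} = 0
G(9) = mex{0,0,0} = 1
G(10) = mex{1,1,1} = 0
G(11) = mex{0,0,0} = 1
G(12) = mex{1,1,1} = 0
G(13) = mex{0,0,0} = 1
G(14) = mex{1,1,1} = 0
G(15) = mex{0,0,0} = 1
G(16) = mex{1,1,1} = 0
G(17) = mex{0,0,0} = 1
G(18) = mex{1,1,1} = 0
G(19) = mex{0,0,0} = 1
G(20) = mex{1,1,1} = 0
G(21) = mex{0,0,0} = 1
G(22) = mex{1,1,1} = 0
G(23) = mex{0,0,0} = 1
G(24) = mex{1,1,1} = 0
G(25) = mex{0,0,0} = 1
G(26) = mex{1,1,1} = 0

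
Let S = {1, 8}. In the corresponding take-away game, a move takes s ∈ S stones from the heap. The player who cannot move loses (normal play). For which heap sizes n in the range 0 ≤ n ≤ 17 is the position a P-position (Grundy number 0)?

0, 2, 4, 6, 9, 11, 13, 15

G(0) = 0
G(1) = mex{0} = 1
G(2) = mex{1} = 0
G(3) = mex{0} = 1
G(4) = mex{1} = 0
G(5) = mex{0} = 1
G(6) = mex{1} = 0
G(7) = mex{0} = 1
G(8) = mex{1,0} = 2
G(9) = mex{2,1} = 0
G(10) = mex{0,0} = 1
G(11) = mex{1,1} = 0
G(12) = mex{0,0} = 1
G(13) = mex{1,1} = 0
G(14) = mex{0,0} = 1
G(15) = mex{1,1} = 0
G(16) = mex{0,2} = 1
G(17) = mex{1,0} = 2
P-positions are exactly the n with G(n) = 0.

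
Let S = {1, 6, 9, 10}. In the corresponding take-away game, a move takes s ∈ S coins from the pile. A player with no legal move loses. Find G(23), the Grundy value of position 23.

1

G(0) = 0
G(1) = mex{0} = 1
G(2) = mex{1} = 0
G(3) = mex{0} = 1
G(4) = mex{1} = 0
G(5) = mex{0} = 1
G(6) = mex{1,0} = 2
G(7) = mex{2,1} = 0
G(8) = mex{0,0} = 1
G(9) = mex{1,1,0} = 2
G(10) = mex{2,0,1,0} = 3
G(11) = mex{3,1,0,1} = 2
G(12) = mex{2,2,1,0} = 3
G(13) = mex{3,0,0,1} = 2
G(14) = mex{2,1,1,0} = 3
G(15) = mex{3,2,2,1} = 0
G(16) = mex{0,3,0,2} = 1
G(17) = mex{1,2,1,0} = 3
G(18) = mex{3,3,2,1} = 0
G(19) = mex{0,2,3,2} = 1
G(20) = mex{1,3,2,3} = 0
G(21) = mex{0,0,3,2} = 1
G(22) = mex{1,1,2,3} = 0
G(23) = mex{0,3,3,2} = 1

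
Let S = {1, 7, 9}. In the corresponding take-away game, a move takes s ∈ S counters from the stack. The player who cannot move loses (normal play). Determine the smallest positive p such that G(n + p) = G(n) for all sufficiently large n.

2

n :  0  1  2  3  4  5  6  7  8  9 10 11 12 13 14
G :  0  1  0  1  0  1  0  1  0  1  0  1  0  1  0
G(n+2) = G(n) holds for n = 0,…,8 (a full window of length max(S) = 9), so the sequence is purely periodic with period 2.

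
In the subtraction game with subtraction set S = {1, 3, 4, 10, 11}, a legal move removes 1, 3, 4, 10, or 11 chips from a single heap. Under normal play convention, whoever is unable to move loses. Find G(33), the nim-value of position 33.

3

n :  0  1  2  3  4  5  6  7  8  9 10 11 12 13 14 15 16 17 18 19 20 21 22 23 24 25 26 27 28 29 30 31 32 33
G :  0  1  0  1  2  3  2  0  1  0  1  2  3  2  0  1  0  1  2  3  2  0  1  0  1  2  3  2  0  1  0  1  2  3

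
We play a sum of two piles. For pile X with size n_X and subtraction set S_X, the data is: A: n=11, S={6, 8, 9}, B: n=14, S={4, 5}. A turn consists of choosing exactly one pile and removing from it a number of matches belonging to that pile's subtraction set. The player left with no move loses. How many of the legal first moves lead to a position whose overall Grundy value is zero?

Pile A, S = {6, 8, 9}:
G(0) = 0
G(1) = mex{} = 0
G(2) = mex{} = 0
G(3) = mex{} = 0
G(4) = mex{} = 0
G(5) = mex{} = 0
G(6) = mex{0} = 1
G(7) = mex{0} = 1
G(8) = mex{0,0} = 1
G(9) = mex{0,0,0} = 1
G(10) = mex{0,0,0} = 1
G(11) = mex{0,0,0} = 1
G_A(11) = 1.
Pile B, S = {4, 5}:
n :  0  1  2  3  4  5  6  7  8  9 10 11 12 13 14
G :  0  0  0  0  1  1  1  1  2  0  0  0  0  1  1
G_B(14) = 1.
Combined Grundy value = 1 ⊕ 1 = 0.
A winning move leaves total XOR = 0, i.e. changes one component's Grundy value g to g ⊕ X where X is the current total.
Pile A: target g' = 1⊕0 = 1, but every legal move changes the Grundy value (mex property), so 0 moves.
Pile B: target g' = 1⊕0 = 1, but every legal move changes the Grundy value (mex property), so 0 moves.

0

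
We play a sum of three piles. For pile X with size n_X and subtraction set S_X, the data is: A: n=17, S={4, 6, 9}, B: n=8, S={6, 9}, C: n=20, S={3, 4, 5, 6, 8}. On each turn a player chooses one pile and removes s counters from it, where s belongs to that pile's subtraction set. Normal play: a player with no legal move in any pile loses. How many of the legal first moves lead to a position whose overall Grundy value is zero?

3

Pile A, S = {4, 6, 9}:
G(0) = 0
G(1) = mex{} = 0
G(2) = mex{} = 0
G(3) = mex{} = 0
G(4) = mex{0} = 1
G(5) = mex{0} = 1
G(6) = mex{0,0} = 1
G(7) = mex{0,0} = 1
G(8) = mex{1,0} = 2
G(9) = mex{1,0,0} = 2
G(10) = mex{1,1,0} = 2
G(11) = mex{1,1,0} = 2
G(12) = mex{2,1,0} = 3
G(13) = mex{2,1,1} = 0
G(14) = mex{2,2,1} = 0
G(15) = mex{2,2,1} = 0
G(16) = mex{3,2,1} = 0
G(17) = mex{0,2,2} = 1
G_A(17) = 1.
Pile B, S = {6, 9}:
n : 0 1 2 3 4 5 6 7 8
G : 0 0 0 0 0 0 1 1 1
G_B(8) = 1.
Pile C, S = {3, 4, 5, 6, 8}:
G(0) = 0
G(1) = mex{} = 0
G(2) = mex{} = 0
G(3) = mex{0} = 1
G(4) = mex{0,0} = 1
G(5) = mex{0,0,0} = 1
G(6) = mex{1,0,0,0} = 2
G(7) = mex{1,1,0,0} = 2
G(8) = mex{1,1,1,0,0} = 2
G(9) = mex{2,1,1,1,0} = 3
G(10) = mex{2,2,1,1,0} = 3
G(11) = mex{2,2,2,1,1} = 0
G(12) = mex{3,2,2,2,1} = 0
G(13) = mex{3,3,2,2,1} = 0
G(14) = mex{0,3,3,2,2} = 1
G(15) = mex{0,0,3,3,2} = 1
G(16) = mex{0,0,0,3,2} = 1
G(17) = mex{1,0,0,0,3} = 2
G(18) = mex{1,1,0,0,3} = 2
G(19) = mex{1,1,1,0,0} = 2
G(20) = mex{2,1,1,1,0} = 3
G_C(20) = 3.
Combined Grundy value = 1 ⊕ 1 ⊕ 3 = 3.
A winning move leaves total XOR = 0, i.e. changes one component's Grundy value g to g ⊕ X where X is the current total.
Pile A: need g' = 1⊕3 = 2. Options: 17−4→G=0, 17−6→G=2, 17−9→G=2. Hits: 2.
Pile B: need g' = 1⊕3 = 2. Options: 8−6→G=0. Hits: 0.
Pile C: need g' = 3⊕3 = 0. Options: 20−3→G=2, 20−4→G=1, 20−5→G=1, 20−6→G=1, 20−8→G=0. Hits: 1.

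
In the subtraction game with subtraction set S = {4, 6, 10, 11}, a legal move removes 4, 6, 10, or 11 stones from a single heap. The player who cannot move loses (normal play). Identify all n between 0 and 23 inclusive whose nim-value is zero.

0, 1, 2, 3, 15, 16, 17, 18

G(0) = 0
G(1) = mex{} = 0
G(2) = mex{} = 0
G(3) = mex{} = 0
G(4) = mex{0} = 1
G(5) = mex{0} = 1
G(6) = mex{0,0} = 1
G(7) = mex{0,0} = 1
G(8) = mex{1,0} = 2
G(9) = mex{1,0} = 2
G(10) = mex{1,1,0} = 2
G(11) = mex{1,1,0,0} = 2
G(12) = mex{2,1,0,0} = 3
G(13) = mex{2,1,0,0} = 3
G(14) = mex{2,2,1,0} = 3
G(15) = mex{2,2,1,1} = 0
G(16) = mex{3,2,1,1} = 0
G(17) = mex{3,2,1,1} = 0
G(18) = mex{3,3,2,1} = 0
G(19) = mex{0,3,2,2} = 1
G(20) = mex{0,3,2,2} = 1
G(21) = mex{0,0,2,2} = 1
G(22) = mex{0,0,3,2} = 1
G(23) = mex{1,0,3,3} = 2
P-positions are exactly the n with G(n) = 0.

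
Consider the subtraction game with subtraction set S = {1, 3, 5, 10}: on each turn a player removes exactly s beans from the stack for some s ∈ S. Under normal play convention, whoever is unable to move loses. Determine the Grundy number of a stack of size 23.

0

G(0) = 0
G(1) = mex{0} = 1
G(2) = mex{1} = 0
G(3) = mex{0,0} = 1
G(4) = mex{1,1} = 0
G(5) = mex{0,0,0} = 1
G(6) = mex{1,1,1} = 0
G(7) = mex{0,0,0} = 1
G(8) = mex{1,1,1} = 0
G(9) = mex{0,0,0} = 1
G(10) = mex{1,1,1,0} = 2
G(11) = mex{2,0,0,1} = 3
G(12) = mex{3,1,1,0} = 2
G(13) = mex{2,2,0,1} = 3
G(14) = mex{3,3,1,0} = 2
G(15) = mex{2,2,2,1} = 0
G(16) = mex{0,3,3,0} = 1
G(17) = mex{1,2,2,1} = 0
G(18) = mex{0,0,3,0} = 1
G(19) = mex{1,1,2,1} = 0
G(20) = mex{0,0,0,2} = 1
G(21) = mex{1,1,1,3} = 0
G(22) = mex{0,0,0,2} = 1
G(23) = mex{1,1,1,3} = 0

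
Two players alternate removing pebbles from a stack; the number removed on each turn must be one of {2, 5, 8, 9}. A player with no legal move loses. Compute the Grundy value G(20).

G(0) = 0
G(1) = mex{} = 0
G(2) = mex{0} = 1
G(3) = mex{0} = 1
G(4) = mex{1} = 0
G(5) = mex{1,0} = 2
G(6) = mex{0,0} = 1
G(7) = mex{2,1} = 0
G(8) = mex{1,1,0} = 2
G(9) = mex{0,0,0,0} = 1
G(10) = mex{2,2,1,0} = 3
G(11) = mex{1,1,1,1} = 0
G(12) = mex{3,0,0,1} = 2
G(13) = mex{0,2,2,0} = 1
G(14) = mex{2,1,1,2} = 0
G(15) = mex{1,3,0,1} = 2
G(16) = mex{0,0,2,0} = 1
G(17) = mex{2,2,1,2} = 0
G(18) = mex{1,1,3,1} = 0
G(19) = mex{0,0,0,3} = 1
G(20) = mex{0,2,2,0} = 1

1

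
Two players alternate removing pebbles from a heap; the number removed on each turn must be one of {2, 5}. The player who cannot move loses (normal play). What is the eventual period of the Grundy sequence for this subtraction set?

7

n :  0  1  2  3  4  5  6  7  8  9 10 11 12 13 14 15
G :  0  0  1  1  0  2  1  0  0  1  1  0  2  1  0  0
G(n+7) = G(n) holds for n = 0,…,4 (a full window of length max(S) = 5), so the sequence is purely periodic with period 7.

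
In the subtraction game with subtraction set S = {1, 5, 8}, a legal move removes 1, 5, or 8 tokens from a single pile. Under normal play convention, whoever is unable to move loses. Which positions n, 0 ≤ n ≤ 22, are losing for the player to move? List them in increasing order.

G(0) = 0
G(1) = mex{0} = 1
G(2) = mex{1} = 0
G(3) = mex{0} = 1
G(4) = mex{1} = 0
G(5) = mex{0,0} = 1
G(6) = mex{1,1} = 0
G(7) = mex{0,0} = 1
G(8) = mex{1,1,0} = 2
G(9) = mex{2,0,1} = 3
G(10) = mex{3,1,0} = 2
G(11) = mex{2,0,1} = 3
G(12) = mex{3,1,0} = 2
G(13) = mex{2,2,1} = 0
G(14) = mex{0,3,0} = 1
G(15) = mex{1,2,1} = 0
G(16) = mex{0,3,2} = 1
G(17) = mex{1,2,3} = 0
G(18) = mex{0,0,2} = 1
G(19) = mex{1,1,3} = 0
G(20) = mex{0,0,2} = 1
G(21) = mex{1,1,0} = 2
G(22) = mex{2,0,1} = 3
P-positions are exactly the n with G(n) = 0.

0, 2, 4, 6, 13, 15, 17, 19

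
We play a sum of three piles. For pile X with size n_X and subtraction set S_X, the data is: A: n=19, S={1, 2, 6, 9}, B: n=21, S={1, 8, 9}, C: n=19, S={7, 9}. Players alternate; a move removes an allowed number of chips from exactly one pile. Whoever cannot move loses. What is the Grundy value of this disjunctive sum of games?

Pile A, S = {1, 2, 6, 9}:
n :  0  1  2  3  4  5  6  7  8  9 10 11 12 13 14 15 16 17 18 19
G :  0  1  2  0  1  2  3  0  1  2  0  1  2  3  0  1  2  0  1  2
G_A(19) = 2.
Pile B, S = {1, 8, 9}:
n :  0  1  2  3  4  5  6  7  8  9 10 11 12 13 14 15 16 17 18 19 20 21
G :  0  1  0  1  0  1  0  1  2  3  2  3  2  3  2  3  0  1  0  1  0  1
G_B(21) = 1.
Pile C, S = {7, 9}:
n :  0  1  2  3  4  5  6  7  8  9 10 11 12 13 14 15 16 17 18 19
G :  0  0  0  0  0  0  0  1  1  1  1  1  1  1  2  2  0  0  0  0
G_C(19) = 0.
Combined Grundy value = 2 ⊕ 1 ⊕ 0 = 3.

3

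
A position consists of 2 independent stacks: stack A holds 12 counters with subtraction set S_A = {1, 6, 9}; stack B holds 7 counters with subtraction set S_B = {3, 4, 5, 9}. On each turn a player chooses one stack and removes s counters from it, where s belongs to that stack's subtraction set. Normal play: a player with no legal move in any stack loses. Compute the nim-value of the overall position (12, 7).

Stack A, S = {1, 6, 9}:
G(0) = 0
G(1) = mex{0} = 1
G(2) = mex{1} = 0
G(3) = mex{0} = 1
G(4) = mex{1} = 0
G(5) = mex{0} = 1
G(6) = mex{1,0} = 2
G(7) = mex{2,1} = 0
G(8) = mex{0,0} = 1
G(9) = mex{1,1,0} = 2
G(10) = mex{2,0,1} = 3
G(11) = mex{3,1,0} = 2
G(12) = mex{2,2,1} = 0
G_A(12) = 0.
Stack B, S = {3, 4, 5, 9}:
G(0) = 0
G(1) = mex{} = 0
G(2) = mex{} = 0
G(3) = mex{0} = 1
G(4) = mex{0,0} = 1
G(5) = mex{0,0,0} = 1
G(6) = mex{1,0,0} = 2
G(7) = mex{1,1,0} = 2
G_B(7) = 2.
Combined Grundy value = 0 ⊕ 2 = 2.

2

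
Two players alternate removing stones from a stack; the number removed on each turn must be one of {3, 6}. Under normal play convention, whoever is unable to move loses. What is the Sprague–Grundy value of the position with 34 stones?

G(0) = 0
G(1) = mex{} = 0
G(2) = mex{} = 0
G(3) = mex{0} = 1
G(4) = mex{0} = 1
G(5) = mex{0} = 1
G(6) = mex{1,0} = 2
G(7) = mex{1,0} = 2
G(8) = mex{1,0} = 2
G(9) = mex{2,1} = 0
G(10) = mex{2,1} = 0
G(11) = mex{2,1} = 0
G(12) = mex{0,2} = 1
G(13) = mex{0,2} = 1
G(14) = mex{0,2} = 1
G(15) = mex{1,0} = 2
G(16) = mex{1,0} = 2
G(17) = mex{1,0} = 2
G(18) = mex{2,1} = 0
G(19) = mex{2,1} = 0
G(20) = mex{2,1} = 0
G(21) = mex{0,2} = 1
G(22) = mex{0,2} = 1
G(23) = mex{0,2} = 1
G(24) = mex{1,0} = 2
G(25) = mex{1,0} = 2
G(26) = mex{1,0} = 2
G(27) = mex{2,1} = 0
G(28) = mex{2,1} = 0
G(29) = mex{2,1} = 0
G(30) = mex{0,2} = 1
G(31) = mex{0,2} = 1
G(32) = mex{0,2} = 1
G(33) = mex{1,0} = 2
G(34) = mex{1,0} = 2

2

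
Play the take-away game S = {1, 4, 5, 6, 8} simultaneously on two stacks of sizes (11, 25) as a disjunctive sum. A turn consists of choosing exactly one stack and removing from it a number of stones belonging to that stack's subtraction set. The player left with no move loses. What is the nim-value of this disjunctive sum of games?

All stacks use S = {1, 4, 5, 6, 8}:
n :  0  1  2  3  4  5  6  7  8  9 10 11 12 13 14 15 16 17 18 19 20 21 22 23 24 25
G :  0  1  0  1  2  3  2  3  4  0  1  0  1  2  3  2  3  4  0  1  0  1  2  3  2  3
Stack A: G(11) = 0.
Stack B: G(25) = 3.
Combined Grundy value = 0 ⊕ 3 = 3.

3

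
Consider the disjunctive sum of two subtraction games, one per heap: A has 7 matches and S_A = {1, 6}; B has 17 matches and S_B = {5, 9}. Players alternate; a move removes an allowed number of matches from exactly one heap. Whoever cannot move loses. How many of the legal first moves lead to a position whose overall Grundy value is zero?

Heap A, S = {1, 6}:
n : 0 1 2 3 4 5 6 7
G : 0 1 0 1 0 1 2 0
G_A(7) = 0.
Heap B, S = {5, 9}:
n :  0  1  2  3  4  5  6  7  8  9 10 11 12 13 14 15 16 17
G :  0  0  0  0  0  1  1  1  1  1  2  2  2  2  0  0  0  0
G_B(17) = 0.
Combined Grundy value = 0 ⊕ 0 = 0.
A winning move leaves total XOR = 0, i.e. changes one component's Grundy value g to g ⊕ X where X is the current total.
Heap A: target g' = 0⊕0 = 0, but every legal move changes the Grundy value (mex property), so 0 moves.
Heap B: target g' = 0⊕0 = 0, but every legal move changes the Grundy value (mex property), so 0 moves.

0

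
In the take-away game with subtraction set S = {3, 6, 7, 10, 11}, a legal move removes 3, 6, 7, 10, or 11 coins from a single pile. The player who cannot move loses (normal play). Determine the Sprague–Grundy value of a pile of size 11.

3

n :  0  1  2  3  4  5  6  7  8  9 10 11
G :  0  0  0  1  1  1  2  2  2  3  3  3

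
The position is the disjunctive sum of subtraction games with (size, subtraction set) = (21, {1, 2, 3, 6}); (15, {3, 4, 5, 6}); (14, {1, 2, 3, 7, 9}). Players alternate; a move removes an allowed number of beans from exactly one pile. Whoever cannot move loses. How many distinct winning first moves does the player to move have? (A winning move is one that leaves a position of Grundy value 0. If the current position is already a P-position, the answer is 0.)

3

Pile A, S = {1, 2, 3, 6}:
G(0) = 0
G(1) = mex{0} = 1
G(2) = mex{1,0} = 2
G(3) = mex{2,1,0} = 3
G(4) = mex{3,2,1} = 0
G(5) = mex{0,3,2} = 1
G(6) = mex{1,0,3,0} = 2
G(7) = mex{2,1,0,1} = 3
G(8) = mex{3,2,1,2} = 0
G(9) = mex{0,3,2,3} = 1
G(10) = mex{1,0,3,0} = 2
G(11) = mex{2,1,0,1} = 3
G(12) = mex{3,2,1,2} = 0
G(13) = mex{0,3,2,3} = 1
G(14) = mex{1,0,3,0} = 2
G(15) = mex{2,1,0,1} = 3
G(16) = mex{3,2,1,2} = 0
G(17) = mex{0,3,2,3} = 1
G(18) = mex{1,0,3,0} = 2
G(19) = mex{2,1,0,1} = 3
G(20) = mex{3,2,1,2} = 0
G(21) = mex{0,3,2,3} = 1
G_A(21) = 1.
Pile B, S = {3, 4, 5, 6}:
n :  0  1  2  3  4  5  6  7  8  9 10 11 12 13 14 15
G :  0  0  0  1  1  1  2  2  2  0  0  0  1  1  1  2
G_B(15) = 2.
Pile C, S = {1, 2, 3, 7, 9}:
G(0) = 0
G(1) = mex{0} = 1
G(2) = mex{1,0} = 2
G(3) = mex{2,1,0} = 3
G(4) = mex{3,2,1} = 0
G(5) = mex{0,3,2} = 1
G(6) = mex{1,0,3} = 2
G(7) = mex{2,1,0,0} = 3
G(8) = mex{3,2,1,1} = 0
G(9) = mex{0,3,2,2,0} = 1
G(10) = mex{1,0,3,3,1} = 2
G(11) = mex{2,1,0,0,2} = 3
G(12) = mex{3,2,1,1,3} = 0
G(13) = mex{0,3,2,2,0} = 1
G(14) = mex{1,0,3,3,1} = 2
G_C(14) = 2.
Combined Grundy value = 1 ⊕ 2 ⊕ 2 = 1.
A winning move leaves total XOR = 0, i.e. changes one component's Grundy value g to g ⊕ X where X is the current total.
Pile A: need g' = 1⊕1 = 0. Options: 21−1→G=0, 21−2→G=3, 21−3→G=2, 21−6→G=3. Hits: 1.
Pile B: need g' = 2⊕1 = 3. Options: 15−3→G=1, 15−4→G=0, 15−5→G=0, 15−6→G=0. Hits: 0.
Pile C: need g' = 2⊕1 = 3. Options: 14−1→G=1, 14−2→G=0, 14−3→G=3, 14−7→G=3, 14−9→G=1. Hits: 2.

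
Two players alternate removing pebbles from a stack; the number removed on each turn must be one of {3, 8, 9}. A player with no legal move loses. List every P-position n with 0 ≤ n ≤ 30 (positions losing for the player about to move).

0, 1, 2, 6, 7, 12, 13, 17, 18, 19, 23, 24, 29, 30

n :  0  1  2  3  4  5  6  7  8  9 10 11 12 13 14 15 16 17 18 19 20 21 22 23 24 25 26 27 28 29 30
G :  0  0  0  1  1  1  0  0  2  1  1  3  0  0  2  1  1  0  0  0  1  1  1  0  0  2  1  1  3  0  0
P-positions are exactly the n with G(n) = 0.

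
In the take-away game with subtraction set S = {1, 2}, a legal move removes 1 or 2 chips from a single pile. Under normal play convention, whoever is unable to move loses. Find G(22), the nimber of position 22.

1

n :  0  1  2  3  4  5  6  7  8  9 10 11 12 13 14 15 16 17 18 19 20 21 22
G :  0  1  2  0  1  2  0  1  2  0  1  2  0  1  2  0  1  2  0  1  2  0  1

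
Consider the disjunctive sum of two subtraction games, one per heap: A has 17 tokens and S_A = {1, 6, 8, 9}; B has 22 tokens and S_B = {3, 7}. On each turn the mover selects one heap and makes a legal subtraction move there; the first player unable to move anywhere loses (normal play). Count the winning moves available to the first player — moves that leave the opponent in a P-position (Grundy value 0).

Heap A, S = {1, 6, 8, 9}:
n :  0  1  2  3  4  5  6  7  8  9 10 11 12 13 14 15 16 17
G :  0  1  0  1  0  1  2  0  1  2  3  2  3  2  0  1  2  0
G_A(17) = 0.
Heap B, S = {3, 7}:
G(0) = 0
G(1) = mex{} = 0
G(2) = mex{} = 0
G(3) = mex{0} = 1
G(4) = mex{0} = 1
G(5) = mex{0} = 1
G(6) = mex{1} = 0
G(7) = mex{1,0} = 2
G(8) = mex{1,0} = 2
G(9) = mex{0,0} = 1
G(10) = mex{2,1} = 0
G(11) = mex{2,1} = 0
G(12) = mex{1,1} = 0
G(13) = mex{0,0} = 1
G(14) = mex{0,2} = 1
G(15) = mex{0,2} = 1
G(16) = mex{1,1} = 0
G(17) = mex{1,0} = 2
G(18) = mex{1,0} = 2
G(19) = mex{0,0} = 1
G(20) = mex{2,1} = 0
G(21) = mex{2,1} = 0
G(22) = mex{1,1} = 0
G_B(22) = 0.
Combined Grundy value = 0 ⊕ 0 = 0.
A winning move leaves total XOR = 0, i.e. changes one component's Grundy value g to g ⊕ X where X is the current total.
Heap A: target g' = 0⊕0 = 0, but every legal move changes the Grundy value (mex property), so 0 moves.
Heap B: target g' = 0⊕0 = 0, but every legal move changes the Grundy value (mex property), so 0 moves.

0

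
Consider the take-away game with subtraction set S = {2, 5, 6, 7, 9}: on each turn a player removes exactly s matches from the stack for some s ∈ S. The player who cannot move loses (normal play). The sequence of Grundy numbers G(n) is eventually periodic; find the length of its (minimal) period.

n :  0  1  2  3  4  5  6  7  8  9 10 11 12 13 14 15 16 17 18 19 20 21 22 23 24 25 26 27 28 29 30 31 32 33 34 35 36 37 38 39 40 41 42 43 44 45 46 47 48 49 50 51 52 53
G :  0  0  1  1  0  2  1  3  2  2  3  3  0  4  1  0  0  1  1  2  2  3  3  2  4  3  0  0  1  1  0  2  1  3  2  2  3  3  0  4  1  0  0  1  1  2  2  3  3  2  4  3  0  0
G(n+26) = G(n) holds for n = 0,…,8 (a full window of length max(S) = 9), so the sequence is purely periodic with period 26.

26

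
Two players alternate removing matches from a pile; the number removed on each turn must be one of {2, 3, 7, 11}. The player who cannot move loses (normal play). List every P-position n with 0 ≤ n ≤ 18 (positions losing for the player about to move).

0, 1, 5, 6, 10, 14, 15

G(0) = 0
G(1) = mex{} = 0
G(2) = mex{0} = 1
G(3) = mex{0,0} = 1
G(4) = mex{1,0} = 2
G(5) = mex{1,1} = 0
G(6) = mex{2,1} = 0
G(7) = mex{0,2,0} = 1
G(8) = mex{0,0,0} = 1
G(9) = mex{1,0,1} = 2
G(10) = mex{1,1,1} = 0
G(11) = mex{2,1,2,0} = 3
G(12) = mex{0,2,0,0} = 1
G(13) = mex{3,0,0,1} = 2
G(14) = mex{1,3,1,1} = 0
G(15) = mex{2,1,1,2} = 0
G(16) = mex{0,2,2,0} = 1
G(17) = mex{0,0,0,0} = 1
G(18) = mex{1,0,3,1} = 2
P-positions are exactly the n with G(n) = 0.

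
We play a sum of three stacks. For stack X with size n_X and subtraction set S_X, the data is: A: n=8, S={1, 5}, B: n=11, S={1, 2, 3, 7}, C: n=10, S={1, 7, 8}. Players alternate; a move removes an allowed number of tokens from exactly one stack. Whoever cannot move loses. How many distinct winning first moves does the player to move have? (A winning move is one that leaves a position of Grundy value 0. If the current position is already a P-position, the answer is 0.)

Stack A, S = {1, 5}:
G(0) = 0
G(1) = mex{0} = 1
G(2) = mex{1} = 0
G(3) = mex{0} = 1
G(4) = mex{1} = 0
G(5) = mex{0,0} = 1
G(6) = mex{1,1} = 0
G(7) = mex{0,0} = 1
G(8) = mex{1,1} = 0
G_A(8) = 0.
Stack B, S = {1, 2, 3, 7}:
G(0) = 0
G(1) = mex{0} = 1
G(2) = mex{1,0} = 2
G(3) = mex{2,1,0} = 3
G(4) = mex{3,2,1} = 0
G(5) = mex{0,3,2} = 1
G(6) = mex{1,0,3} = 2
G(7) = mex{2,1,0,0} = 3
G(8) = mex{3,2,1,1} = 0
G(9) = mex{0,3,2,2} = 1
G(10) = mex{1,0,3,3} = 2
G(11) = mex{2,1,0,0} = 3
G_B(11) = 3.
Stack C, S = {1, 7, 8}:
G(0) = 0
G(1) = mex{0} = 1
G(2) = mex{1} = 0
G(3) = mex{0} = 1
G(4) = mex{1} = 0
G(5) = mex{0} = 1
G(6) = mex{1} = 0
G(7) = mex{0,0} = 1
G(8) = mex{1,1,0} = 2
G(9) = mex{2,0,1} = 3
G(10) = mex{3,1,0} = 2
G_C(10) = 2.
Combined Grundy value = 0 ⊕ 3 ⊕ 2 = 1.
A winning move leaves total XOR = 0, i.e. changes one component's Grundy value g to g ⊕ X where X is the current total.
Stack A: need g' = 0⊕1 = 1. Options: 8−1→G=1, 8−5→G=1. Hits: 2.
Stack B: need g' = 3⊕1 = 2. Options: 11−1→G=2, 11−2→G=1, 11−3→G=0, 11−7→G=0. Hits: 1.
Stack C: need g' = 2⊕1 = 3. Options: 10−1→G=3, 10−7→G=1, 10−8→G=0. Hits: 1.

4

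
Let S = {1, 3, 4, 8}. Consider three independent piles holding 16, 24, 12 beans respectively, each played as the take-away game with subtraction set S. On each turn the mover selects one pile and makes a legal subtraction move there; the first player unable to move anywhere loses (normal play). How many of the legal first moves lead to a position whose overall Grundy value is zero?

All piles use S = {1, 3, 4, 8}:
n :  0  1  2  3  4  5  6  7  8  9 10 11 12 13 14 15 16 17 18 19 20 21 22 23 24
G :  0  1  0  1  2  3  2  0  1  0  1  2  3  2  0  1  0  1  2  3  2  0  1  0  1
Pile A: G(16) = 0.
Pile B: G(24) = 1.
Pile C: G(12) = 3.
Combined Grundy value = 0 ⊕ 1 ⊕ 3 = 2.
A winning move leaves total XOR = 0, i.e. changes one component's Grundy value g to g ⊕ X where X is the current total.
Pile A: need g' = 0⊕2 = 2. Options: 16−1→G=1, 16−3→G=2, 16−4→G=3, 16−8→G=1. Hits: 1.
Pile B: need g' = 1⊕2 = 3. Options: 24−1→G=0, 24−3→G=0, 24−4→G=2, 24−8→G=0. Hits: 0.
Pile C: need g' = 3⊕2 = 1. Options: 12−1→G=2, 12−3→G=0, 12−4→G=1, 12−8→G=2. Hits: 1.

2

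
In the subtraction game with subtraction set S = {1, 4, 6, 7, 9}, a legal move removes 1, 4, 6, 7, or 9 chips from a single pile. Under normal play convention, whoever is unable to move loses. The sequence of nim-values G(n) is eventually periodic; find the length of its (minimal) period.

13

n :  0  1  2  3  4  5  6  7  8  9 10 11 12 13 14 15 16 17 18 19 20 21 22 23 24 25 26 27
G :  0  1  0  1  2  0  1  2  3  2  0  1  2  0  1  0  1  2  0  1  2  3  2  0  1  2  0  1
G(n+13) = G(n) holds for n = 0,…,8 (a full window of length max(S) = 9), so the sequence is purely periodic with period 13.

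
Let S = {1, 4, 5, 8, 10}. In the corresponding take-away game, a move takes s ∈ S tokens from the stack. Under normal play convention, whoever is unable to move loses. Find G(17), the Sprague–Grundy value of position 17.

G(0) = 0
G(1) = mex{0} = 1
G(2) = mex{1} = 0
G(3) = mex{0} = 1
G(4) = mex{1,0} = 2
G(5) = mex{2,1,0} = 3
G(6) = mex{3,0,1} = 2
G(7) = mex{2,1,0} = 3
G(8) = mex{3,2,1,0} = 4
G(9) = mex{4,3,2,1} = 0
G(10) = mex{0,2,3,0,0} = 1
G(11) = mex{1,3,2,1,1} = 0
G(12) = mex{0,4,3,2,0} = 1
G(13) = mex{1,0,4,3,1} = 2
G(14) = mex{2,1,0,2,2} = 3
G(15) = mex{3,0,1,3,3} = 2
G(16) = mex{2,1,0,4,2} = 3
G(17) = mex{3,2,1,0,3} = 4

4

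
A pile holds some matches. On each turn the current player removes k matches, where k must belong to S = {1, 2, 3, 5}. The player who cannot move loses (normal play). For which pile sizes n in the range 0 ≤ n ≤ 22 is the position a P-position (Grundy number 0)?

0, 4, 8, 12, 16, 20

G(0) = 0
G(1) = mex{0} = 1
G(2) = mex{1,0} = 2
G(3) = mex{2,1,0} = 3
G(4) = mex{3,2,1} = 0
G(5) = mex{0,3,2,0} = 1
G(6) = mex{1,0,3,1} = 2
G(7) = mex{2,1,0,2} = 3
G(8) = mex{3,2,1,3} = 0
G(9) = mex{0,3,2,0} = 1
G(10) = mex{1,0,3,1} = 2
G(11) = mex{2,1,0,2} = 3
G(12) = mex{3,2,1,3} = 0
G(13) = mex{0,3,2,0} = 1
G(14) = mex{1,0,3,1} = 2
G(15) = mex{2,1,0,2} = 3
G(16) = mex{3,2,1,3} = 0
G(17) = mex{0,3,2,0} = 1
G(18) = mex{1,0,3,1} = 2
G(19) = mex{2,1,0,2} = 3
G(20) = mex{3,2,1,3} = 0
G(21) = mex{0,3,2,0} = 1
G(22) = mex{1,0,3,1} = 2
P-positions are exactly the n with G(n) = 0.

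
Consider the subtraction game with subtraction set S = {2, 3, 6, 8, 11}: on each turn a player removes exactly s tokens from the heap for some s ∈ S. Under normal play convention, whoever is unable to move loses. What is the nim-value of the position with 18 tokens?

n :  0  1  2  3  4  5  6  7  8  9 10 11 12 13 14 15 16 17 18
G :  0  0  1  1  2  0  3  1  2  2  0  3  1  2  0  0  1  1  2

2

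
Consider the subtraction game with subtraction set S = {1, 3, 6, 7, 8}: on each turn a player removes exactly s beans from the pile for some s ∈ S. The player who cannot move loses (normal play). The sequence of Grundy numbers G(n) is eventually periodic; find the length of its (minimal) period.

n :  0  1  2  3  4  5  6  7  8  9 10 11 12 13 14 15 16 17 18 19 20 21 22 23 24 25 26 27
G :  0  1  0  1  0  1  2  3  2  3  2  3  4  0  1  0  1  0  1  2  3  2  3  2  3  4  0  1
G(n+13) = G(n) holds for n = 0,…,7 (a full window of length max(S) = 8), so the sequence is purely periodic with period 13.

13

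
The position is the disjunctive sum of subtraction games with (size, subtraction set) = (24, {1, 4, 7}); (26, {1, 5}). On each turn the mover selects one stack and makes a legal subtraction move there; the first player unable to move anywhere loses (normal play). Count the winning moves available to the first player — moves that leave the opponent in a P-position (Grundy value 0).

0

Stack A, S = {1, 4, 7}:
G(0) = 0
G(1) = mex{0} = 1
G(2) = mex{1} = 0
G(3) = mex{0} = 1
G(4) = mex{1,0} = 2
G(5) = mex{2,1} = 0
G(6) = mex{0,0} = 1
G(7) = mex{1,1,0} = 2
G(8) = mex{2,2,1} = 0
G(9) = mex{0,0,0} = 1
G(10) = mex{1,1,1} = 0
G(11) = mex{0,2,2} = 1
G(12) = mex{1,0,0} = 2
G(13) = mex{2,1,1} = 0
G(14) = mex{0,0,2} = 1
G(15) = mex{1,1,0} = 2
G(16) = mex{2,2,1} = 0
G(17) = mex{0,0,0} = 1
G(18) = mex{1,1,1} = 0
G(19) = mex{0,2,2} = 1
G(20) = mex{1,0,0} = 2
G(21) = mex{2,1,1} = 0
G(22) = mex{0,0,2} = 1
G(23) = mex{1,1,0} = 2
G(24) = mex{2,2,1} = 0
G_A(24) = 0.
Stack B, S = {1, 5}:
n :  0  1  2  3  4  5  6  7  8  9 10 11 12 13 14 15 16 17 18 19 20 21 22 23 24 25 26
G :  0  1  0  1  0  1  0  1  0  1  0  1  0  1  0  1  0  1  0  1  0  1  0  1  0  1  0
G_B(26) = 0.
Combined Grundy value = 0 ⊕ 0 = 0.
A winning move leaves total XOR = 0, i.e. changes one component's Grundy value g to g ⊕ X where X is the current total.
Stack A: target g' = 0⊕0 = 0, but every legal move changes the Grundy value (mex property), so 0 moves.
Stack B: target g' = 0⊕0 = 0, but every legal move changes the Grundy value (mex property), so 0 moves.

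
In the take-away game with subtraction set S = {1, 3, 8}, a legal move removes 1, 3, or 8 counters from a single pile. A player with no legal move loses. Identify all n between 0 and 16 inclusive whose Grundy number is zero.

G(0) = 0
G(1) = mex{0} = 1
G(2) = mex{1} = 0
G(3) = mex{0,0} = 1
G(4) = mex{1,1} = 0
G(5) = mex{0,0} = 1
G(6) = mex{1,1} = 0
G(7) = mex{0,0} = 1
G(8) = mex{1,1,0} = 2
G(9) = mex{2,0,1} = 3
G(10) = mex{3,1,0} = 2
G(11) = mex{2,2,1} = 0
G(12) = mex{0,3,0} = 1
G(13) = mex{1,2,1} = 0
G(14) = mex{0,0,0} = 1
G(15) = mex{1,1,1} = 0
G(16) = mex{0,0,2} = 1
P-positions are exactly the n with G(n) = 0.

0, 2, 4, 6, 11, 13, 15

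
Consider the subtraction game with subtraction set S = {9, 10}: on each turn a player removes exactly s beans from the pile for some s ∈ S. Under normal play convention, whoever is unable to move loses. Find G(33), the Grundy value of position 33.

1

n :  0  1  2  3  4  5  6  7  8  9 10 11 12 13 14 15 16 17 18 19 20 21 22 23 24 25 26 27 28 29 30 31 32 33
G :  0  0  0  0  0  0  0  0  0  1  1  1  1  1  1  1  1  1  2  0  0  0  0  0  0  0  0  0  1  1  1  1  1  1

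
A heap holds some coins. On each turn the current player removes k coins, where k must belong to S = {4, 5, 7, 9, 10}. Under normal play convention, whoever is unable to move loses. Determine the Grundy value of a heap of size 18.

1

G(0) = 0
G(1) = mex{} = 0
G(2) = mex{} = 0
G(3) = mex{} = 0
G(4) = mex{0} = 1
G(5) = mex{0,0} = 1
G(6) = mex{0,0} = 1
G(7) = mex{0,0,0} = 1
G(8) = mex{1,0,0} = 2
G(9) = mex{1,1,0,0} = 2
G(10) = mex{1,1,0,0,0} = 2
G(11) = mex{1,1,1,0,0} = 2
G(12) = mex{2,1,1,0,0} = 3
G(13) = mex{2,2,1,1,0} = 3
G(14) = mex{2,2,1,1,1} = 0
G(15) = mex{2,2,2,1,1} = 0
G(16) = mex{3,2,2,1,1} = 0
G(17) = mex{3,3,2,2,1} = 0
G(18) = mex{0,3,2,2,2} = 1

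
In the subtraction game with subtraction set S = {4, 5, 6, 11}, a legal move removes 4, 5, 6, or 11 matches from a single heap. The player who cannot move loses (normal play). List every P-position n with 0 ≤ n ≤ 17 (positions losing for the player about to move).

n :  0  1  2  3  4  5  6  7  8  9 10 11 12 13 14 15 16 17
G :  0  0  0  0  1  1  1  1  2  2  0  2  3  3  1  3  4  0
P-positions are exactly the n with G(n) = 0.

0, 1, 2, 3, 10, 17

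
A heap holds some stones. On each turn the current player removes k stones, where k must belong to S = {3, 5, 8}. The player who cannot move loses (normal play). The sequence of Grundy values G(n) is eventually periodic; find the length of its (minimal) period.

11

n :  0  1  2  3  4  5  6  7  8  9 10 11 12 13 14 15 16 17 18 19 20 21 22 23
G :  0  0  0  1  1  1  2  2  2  3  3  0  0  0  1  1  1  2  2  2  3  3  0  0
G(n+11) = G(n) holds for n = 0,…,7 (a full window of length max(S) = 8), so the sequence is purely periodic with period 11.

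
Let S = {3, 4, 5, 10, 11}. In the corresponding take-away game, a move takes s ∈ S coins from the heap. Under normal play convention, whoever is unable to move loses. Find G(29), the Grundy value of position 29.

n :  0  1  2  3  4  5  6  7  8  9 10 11 12 13 14 15 16 17 18 19 20 21 22 23 24 25 26 27 28 29
G :  0  0  0  1  1  1  2  2  0  0  3  1  1  2  2  0  0  0  1  1  1  2  2  0  0  3  1  1  2  2

2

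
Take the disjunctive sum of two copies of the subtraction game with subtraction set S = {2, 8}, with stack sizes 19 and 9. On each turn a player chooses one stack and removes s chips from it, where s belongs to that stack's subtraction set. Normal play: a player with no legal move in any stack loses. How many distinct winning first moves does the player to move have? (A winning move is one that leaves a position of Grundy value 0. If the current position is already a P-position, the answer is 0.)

All stacks use S = {2, 8}:
n :  0  1  2  3  4  5  6  7  8  9 10 11 12 13 14 15 16 17 18 19
G :  0  0  1  1  0  0  1  1  2  2  0  0  1  1  0  0  1  1  2  2
Stack A: G(19) = 2.
Stack B: G(9) = 2.
Combined Grundy value = 2 ⊕ 2 = 0.
A winning move leaves total XOR = 0, i.e. changes one component's Grundy value g to g ⊕ X where X is the current total.
Stack A: target g' = 2⊕0 = 2, but every legal move changes the Grundy value (mex property), so 0 moves.
Stack B: target g' = 2⊕0 = 2, but every legal move changes the Grundy value (mex property), so 0 moves.

0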